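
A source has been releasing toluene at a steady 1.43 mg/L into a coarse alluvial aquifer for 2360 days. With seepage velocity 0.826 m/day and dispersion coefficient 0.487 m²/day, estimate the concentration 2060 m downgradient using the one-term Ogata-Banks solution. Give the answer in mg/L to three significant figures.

For a continuous step input, C/C₀ ≈ ½·erfc((x−vt)/(2√(Dt))).
vt = 0.826 × 2360 = 1949.36 m and 2√(Dt) = 2√(0.487 × 2360) = 67.80 m.
Argument (x−vt)/(2√(Dt)) = (2060 − 1949.36)/67.80 = 1.632; ½·erfc(1.632) = 0.01050.
C = 1.43 × 0.01050 = 0.0150 mg/L.

0.0150 mg/L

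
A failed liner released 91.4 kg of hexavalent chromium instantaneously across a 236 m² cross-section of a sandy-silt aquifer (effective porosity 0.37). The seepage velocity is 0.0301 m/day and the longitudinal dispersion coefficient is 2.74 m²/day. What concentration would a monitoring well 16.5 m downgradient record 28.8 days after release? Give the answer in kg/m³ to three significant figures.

0.0153 kg/m³

For an instantaneous plane source, C(x,t) = M/(n_e·A·√(4πDt)) · exp(−(x−vt)²/(4Dt)), with n_e·A the pore (flow) area.
Plume center vt = 0.0301 × 28.8 = 0.86688 m, so the well at 16.5 m is 15.63312 m downgradient of the peak.
√(4πDt) = 31.49 m, giving peak height M/(n_e·A·√(4πDt)) = 91.4/(0.37 × 236 × 31.49) = 0.03324 kg/m³.
(x−vt)²/(4Dt) = (15.63312)²/(4 × 2.74 × 28.8) = 0.7743; exp(−0.7743) = 0.4610.
C = 0.03324 × 0.4610 = 0.0153 kg/m³.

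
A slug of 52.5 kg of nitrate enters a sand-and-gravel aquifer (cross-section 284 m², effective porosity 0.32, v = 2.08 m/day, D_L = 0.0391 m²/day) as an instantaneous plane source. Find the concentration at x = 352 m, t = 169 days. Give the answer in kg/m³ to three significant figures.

0.0628 kg/m³

For an instantaneous plane source, C(x,t) = M/(n_e·A·√(4πDt)) · exp(−(x−vt)²/(4Dt)), with n_e·A the pore (flow) area.
Plume center vt = 2.08 × 169 = 351.52 m, so the well at 352 m is 0.48 m downgradient of the peak.
√(4πDt) = 9.112 m, giving peak height M/(n_e·A·√(4πDt)) = 52.5/(0.32 × 284 × 9.112) = 0.06340 kg/m³.
(x−vt)²/(4Dt) = (0.48)²/(4 × 0.0391 × 169) = 0.008717; exp(−0.008717) = 0.9913.
C = 0.06340 × 0.9913 = 0.0628 kg/m³.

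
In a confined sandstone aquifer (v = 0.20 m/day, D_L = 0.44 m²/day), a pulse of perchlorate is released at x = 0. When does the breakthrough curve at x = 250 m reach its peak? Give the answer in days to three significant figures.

1240 days

For the 1D instantaneous-source solution, setting ∂C/∂t = 0 at fixed x gives v²t² + 2Dt − x² = 0, so t = (√(D² + v²x²) − D)/v².
√(D² + v²x²) = √(0.44² + 0.20² × 250²) = 50.00; v² = 0.04.
t = (50.00 − 0.44)/0.04 = 1240 days (vs. the pure-advection estimate x/v = 1250 d).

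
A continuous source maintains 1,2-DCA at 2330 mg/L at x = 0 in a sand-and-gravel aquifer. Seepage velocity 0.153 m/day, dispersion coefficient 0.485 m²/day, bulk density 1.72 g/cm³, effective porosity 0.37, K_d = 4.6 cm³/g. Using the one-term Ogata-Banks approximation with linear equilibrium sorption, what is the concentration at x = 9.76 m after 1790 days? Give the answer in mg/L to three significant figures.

Retardation factor R = 1 + ρ_b·K_d/n = 1 + 1.72 × 4.6/0.37 = 22.38.
Sorption retards both mechanisms: v_R = v/R = 0.006836 m/day, D_R = D/R = 0.02167 m²/day.
v_R·t = 0.006836 × 1790 = 12.23644 m; 2√(D_R t) = 12.46 m; argument = (9.76 − 12.23644)/12.46 = -0.1988.
C = C₀ × ½·erfc(-0.1988) = 2330 × 0.6107 = 1420 mg/L.

1420 mg/L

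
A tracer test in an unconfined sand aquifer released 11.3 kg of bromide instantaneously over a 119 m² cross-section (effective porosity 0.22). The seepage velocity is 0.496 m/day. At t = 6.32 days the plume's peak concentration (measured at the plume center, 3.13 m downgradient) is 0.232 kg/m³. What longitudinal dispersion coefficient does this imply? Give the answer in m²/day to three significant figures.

At the plume center C_max = M/(n_e·A·√(4πDt)), so D = M²/(4πt·(n_e·A·C_max)²).
n_e·A·C_max = 0.22 × 119 × 0.232 = 6.074 kg/m.
D = 11.3²/(4π × 6.32 × 6.074²) = 0.0436 m²/day.

0.0436 m²/day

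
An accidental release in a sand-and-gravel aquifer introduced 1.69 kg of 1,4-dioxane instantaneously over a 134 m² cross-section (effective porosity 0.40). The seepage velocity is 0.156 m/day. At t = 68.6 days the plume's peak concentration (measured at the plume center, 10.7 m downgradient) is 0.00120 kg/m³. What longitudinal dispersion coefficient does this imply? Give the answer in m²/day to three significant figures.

0.801 m²/day

At the plume center C_max = M/(n_e·A·√(4πDt)), so D = M²/(4πt·(n_e·A·C_max)²).
n_e·A·C_max = 0.40 × 134 × 0.00120 = 0.06432 kg/m.
D = 1.69²/(4π × 68.6 × 0.06432²) = 0.801 m²/day.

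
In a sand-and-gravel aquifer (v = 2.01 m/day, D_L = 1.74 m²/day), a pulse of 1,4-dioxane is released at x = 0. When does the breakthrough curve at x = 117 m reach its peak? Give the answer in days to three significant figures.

For the 1D instantaneous-source solution, setting ∂C/∂t = 0 at fixed x gives v²t² + 2Dt − x² = 0, so t = (√(D² + v²x²) − D)/v².
√(D² + v²x²) = √(1.74² + 2.01² × 117²) = 235.2; v² = 4.0401.
t = (235.2 − 1.74)/4.0401 = 57.8 days (vs. the pure-advection estimate x/v = 58.2 d).

57.8 days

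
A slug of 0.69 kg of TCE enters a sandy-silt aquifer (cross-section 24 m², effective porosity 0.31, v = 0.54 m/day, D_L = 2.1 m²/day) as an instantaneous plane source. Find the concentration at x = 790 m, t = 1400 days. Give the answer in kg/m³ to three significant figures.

For an instantaneous plane source, C(x,t) = M/(n_e·A·√(4πDt)) · exp(−(x−vt)²/(4Dt)), with n_e·A the pore (flow) area.
Plume center vt = 0.54 × 1400 = 756 m, so the well at 790 m is 34 m downgradient of the peak.
√(4πDt) = 192.2 m, giving peak height M/(n_e·A·√(4πDt)) = 0.69/(0.31 × 24 × 192.2) = 0.0004825 kg/m³.
(x−vt)²/(4Dt) = (34)²/(4 × 2.1 × 1400) = 0.09830; exp(−0.09830) = 0.9064.
C = 0.0004825 × 0.9064 = 0.000437 kg/m³.

0.000437 kg/m³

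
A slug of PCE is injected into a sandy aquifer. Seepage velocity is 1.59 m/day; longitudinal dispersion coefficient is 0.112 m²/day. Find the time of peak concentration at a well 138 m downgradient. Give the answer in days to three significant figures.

For the 1D instantaneous-source solution, setting ∂C/∂t = 0 at fixed x gives v²t² + 2Dt − x² = 0, so t = (√(D² + v²x²) − D)/v².
√(D² + v²x²) = √(0.112² + 1.59² × 138²) = 219.4; v² = 2.5281.
t = (219.4 − 0.112)/2.5281 = 86.7 days (vs. the pure-advection estimate x/v = 86.8 d).

86.7 days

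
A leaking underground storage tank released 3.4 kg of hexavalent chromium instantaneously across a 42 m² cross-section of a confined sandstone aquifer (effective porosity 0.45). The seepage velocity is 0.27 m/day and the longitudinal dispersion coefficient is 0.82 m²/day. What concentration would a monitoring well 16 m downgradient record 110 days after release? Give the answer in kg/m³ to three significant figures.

For an instantaneous plane source, C(x,t) = M/(n_e·A·√(4πDt)) · exp(−(x−vt)²/(4Dt)), with n_e·A the pore (flow) area.
Plume center vt = 0.27 × 110 = 29.7 m, so the well at 16 m is 13.7 m upgradient of the peak.
√(4πDt) = 33.67 m, giving peak height M/(n_e·A·√(4πDt)) = 3.4/(0.45 × 42 × 33.67) = 0.005343 kg/m³.
(x−vt)²/(4Dt) = (-13.7)²/(4 × 0.82 × 110) = 0.5202; exp(−0.5202) = 0.5944.
C = 0.005343 × 0.5944 = 0.00318 kg/m³.

0.00318 kg/m³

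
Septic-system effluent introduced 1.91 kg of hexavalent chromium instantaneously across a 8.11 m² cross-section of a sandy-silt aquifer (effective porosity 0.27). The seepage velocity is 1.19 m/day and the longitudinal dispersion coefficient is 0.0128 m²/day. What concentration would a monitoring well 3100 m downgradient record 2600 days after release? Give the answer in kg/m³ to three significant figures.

0.0325 kg/m³

For an instantaneous plane source, C(x,t) = M/(n_e·A·√(4πDt)) · exp(−(x−vt)²/(4Dt)), with n_e·A the pore (flow) area.
Plume center vt = 1.19 × 2600 = 3094 m, so the well at 3100 m is 6 m downgradient of the peak.
√(4πDt) = 20.45 m, giving peak height M/(n_e·A·√(4πDt)) = 1.91/(0.27 × 8.11 × 20.45) = 0.04265 kg/m³.
(x−vt)²/(4Dt) = (6)²/(4 × 0.0128 × 2600) = 0.2704; exp(−0.2704) = 0.7631.
C = 0.04265 × 0.7631 = 0.0325 kg/m³.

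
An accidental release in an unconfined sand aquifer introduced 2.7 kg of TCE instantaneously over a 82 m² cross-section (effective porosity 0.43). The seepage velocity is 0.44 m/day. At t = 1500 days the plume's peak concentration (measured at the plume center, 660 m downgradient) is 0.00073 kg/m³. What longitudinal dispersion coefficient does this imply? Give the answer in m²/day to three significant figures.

0.584 m²/day

At the plume center C_max = M/(n_e·A·√(4πDt)), so D = M²/(4πt·(n_e·A·C_max)²).
n_e·A·C_max = 0.43 × 82 × 0.00073 = 0.02574 kg/m.
D = 2.7²/(4π × 1500 × 0.02574²) = 0.584 m²/day.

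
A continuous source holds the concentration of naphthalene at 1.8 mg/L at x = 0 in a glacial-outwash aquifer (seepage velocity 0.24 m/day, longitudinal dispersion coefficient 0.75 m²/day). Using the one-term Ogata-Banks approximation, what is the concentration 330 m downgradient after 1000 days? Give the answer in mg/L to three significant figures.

For a continuous step input, C/C₀ ≈ ½·erfc((x−vt)/(2√(Dt))).
vt = 0.24 × 1000 = 240 m and 2√(Dt) = 2√(0.75 × 1000) = 54.77 m.
Argument (x−vt)/(2√(Dt)) = (330 − 240)/54.77 = 1.643; ½·erfc(1.643) = 0.01007.
C = 1.8 × 0.01007 = 0.0181 mg/L.

0.0181 mg/L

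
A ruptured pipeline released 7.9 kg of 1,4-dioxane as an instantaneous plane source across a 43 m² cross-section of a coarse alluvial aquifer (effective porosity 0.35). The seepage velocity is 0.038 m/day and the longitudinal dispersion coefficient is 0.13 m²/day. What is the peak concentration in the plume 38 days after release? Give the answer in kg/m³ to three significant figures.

0.0666 kg/m³

The peak of an instantaneous 1D plume sits at x = vt; there the Gaussian factor is 1 and C_max = M/(n_e·A·√(4πDt)), where n_e·A is the pore area the mass is dissolved in.
√(4πDt) = √(4π × 0.13 × 38) = 7.879 m, so C_max = 7.9/(0.35 × 43 × 7.879) = 0.0666 kg/m³.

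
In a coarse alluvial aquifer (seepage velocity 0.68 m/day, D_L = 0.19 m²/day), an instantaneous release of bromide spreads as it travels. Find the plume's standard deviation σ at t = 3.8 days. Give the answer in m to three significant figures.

Dispersive spreading gives a Gaussian with σ² = 2Dt; advection only shifts the center.
σ = √(2 × 0.19 × 3.8) = 1.20 m.

1.20 m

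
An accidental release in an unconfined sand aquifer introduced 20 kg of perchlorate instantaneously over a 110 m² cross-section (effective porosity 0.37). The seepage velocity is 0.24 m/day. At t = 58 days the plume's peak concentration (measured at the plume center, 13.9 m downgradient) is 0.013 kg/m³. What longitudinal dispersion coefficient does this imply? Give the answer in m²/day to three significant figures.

1.96 m²/day

At the plume center C_max = M/(n_e·A·√(4πDt)), so D = M²/(4πt·(n_e·A·C_max)²).
n_e·A·C_max = 0.37 × 110 × 0.013 = 0.5291 kg/m.
D = 20²/(4π × 58 × 0.5291²) = 1.96 m²/day.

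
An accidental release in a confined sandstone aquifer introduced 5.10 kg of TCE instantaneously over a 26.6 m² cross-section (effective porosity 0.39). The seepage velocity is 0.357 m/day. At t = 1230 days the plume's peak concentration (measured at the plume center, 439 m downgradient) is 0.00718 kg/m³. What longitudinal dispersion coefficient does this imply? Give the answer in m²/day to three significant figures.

0.303 m²/day

At the plume center C_max = M/(n_e·A·√(4πDt)), so D = M²/(4πt·(n_e·A·C_max)²).
n_e·A·C_max = 0.39 × 26.6 × 0.00718 = 0.07449 kg/m.
D = 5.10²/(4π × 1230 × 0.07449²) = 0.303 m²/day.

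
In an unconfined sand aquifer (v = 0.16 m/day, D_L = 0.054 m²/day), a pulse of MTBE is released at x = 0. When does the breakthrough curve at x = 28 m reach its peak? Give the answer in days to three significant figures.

173 days

For the 1D instantaneous-source solution, setting ∂C/∂t = 0 at fixed x gives v²t² + 2Dt − x² = 0, so t = (√(D² + v²x²) − D)/v².
√(D² + v²x²) = √(0.054² + 0.16² × 28²) = 4.480; v² = 0.0256.
t = (4.480 − 0.054)/0.0256 = 173 days (vs. the pure-advection estimate x/v = 175 d).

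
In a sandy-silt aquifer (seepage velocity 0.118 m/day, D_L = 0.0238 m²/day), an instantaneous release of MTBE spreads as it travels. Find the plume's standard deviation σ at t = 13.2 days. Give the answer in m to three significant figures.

0.793 m

Dispersive spreading gives a Gaussian with σ² = 2Dt; advection only shifts the center.
σ = √(2 × 0.0238 × 13.2) = 0.793 m.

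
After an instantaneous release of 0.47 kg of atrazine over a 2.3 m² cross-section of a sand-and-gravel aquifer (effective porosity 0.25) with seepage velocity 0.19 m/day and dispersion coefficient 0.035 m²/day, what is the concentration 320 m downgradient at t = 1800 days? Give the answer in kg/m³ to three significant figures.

For an instantaneous plane source, C(x,t) = M/(n_e·A·√(4πDt)) · exp(−(x−vt)²/(4Dt)), with n_e·A the pore (flow) area.
Plume center vt = 0.19 × 1800 = 342 m, so the well at 320 m is 22 m upgradient of the peak.
√(4πDt) = 28.14 m, giving peak height M/(n_e·A·√(4πDt)) = 0.47/(0.25 × 2.3 × 28.14) = 0.02905 kg/m³.
(x−vt)²/(4Dt) = (-22)²/(4 × 0.035 × 1800) = 1.921; exp(−1.921) = 0.1465.
C = 0.02905 × 0.1465 = 0.00426 kg/m³.

0.00426 kg/m³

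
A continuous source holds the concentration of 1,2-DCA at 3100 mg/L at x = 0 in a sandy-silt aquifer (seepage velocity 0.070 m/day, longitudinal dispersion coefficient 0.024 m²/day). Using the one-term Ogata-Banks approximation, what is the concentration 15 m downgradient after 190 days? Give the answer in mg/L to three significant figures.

889 mg/L

For a continuous step input, C/C₀ ≈ ½·erfc((x−vt)/(2√(Dt))).
vt = 0.070 × 190 = 13.3 m and 2√(Dt) = 2√(0.024 × 190) = 4.271 m.
Argument (x−vt)/(2√(Dt)) = (15 − 13.3)/4.271 = 0.3980; ½·erfc(0.3980) = 0.2868.
C = 3100 × 0.2868 = 889 mg/L.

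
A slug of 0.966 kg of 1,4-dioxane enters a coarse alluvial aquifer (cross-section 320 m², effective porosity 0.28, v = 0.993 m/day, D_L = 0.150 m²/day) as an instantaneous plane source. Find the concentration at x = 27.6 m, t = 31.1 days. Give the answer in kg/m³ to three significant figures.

0.000790 kg/m³

For an instantaneous plane source, C(x,t) = M/(n_e·A·√(4πDt)) · exp(−(x−vt)²/(4Dt)), with n_e·A the pore (flow) area.
Plume center vt = 0.993 × 31.1 = 30.8823 m, so the well at 27.6 m is 3.2823 m upgradient of the peak.
√(4πDt) = 7.657 m, giving peak height M/(n_e·A·√(4πDt)) = 0.966/(0.28 × 320 × 7.657) = 0.001408 kg/m³.
(x−vt)²/(4Dt) = (-3.2823)²/(4 × 0.150 × 31.1) = 0.5774; exp(−0.5774) = 0.5614.
C = 0.001408 × 0.5614 = 0.000790 kg/m³.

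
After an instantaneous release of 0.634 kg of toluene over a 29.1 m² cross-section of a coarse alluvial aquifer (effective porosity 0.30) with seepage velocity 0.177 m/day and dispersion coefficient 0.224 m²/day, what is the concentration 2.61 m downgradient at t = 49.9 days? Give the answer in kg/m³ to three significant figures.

0.00258 kg/m³

For an instantaneous plane source, C(x,t) = M/(n_e·A·√(4πDt)) · exp(−(x−vt)²/(4Dt)), with n_e·A the pore (flow) area.
Plume center vt = 0.177 × 49.9 = 8.8323 m, so the well at 2.61 m is 6.2223 m upgradient of the peak.
√(4πDt) = 11.85 m, giving peak height M/(n_e·A·√(4πDt)) = 0.634/(0.30 × 29.1 × 11.85) = 0.006129 kg/m³.
(x−vt)²/(4Dt) = (-6.2223)²/(4 × 0.224 × 49.9) = 0.8660; exp(−0.8660) = 0.4206.
C = 0.006129 × 0.4206 = 0.00258 kg/m³.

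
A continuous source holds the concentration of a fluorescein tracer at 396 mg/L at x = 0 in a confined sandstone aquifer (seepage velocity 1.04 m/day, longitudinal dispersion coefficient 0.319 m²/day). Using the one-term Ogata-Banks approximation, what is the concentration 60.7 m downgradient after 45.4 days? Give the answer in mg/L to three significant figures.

For a continuous step input, C/C₀ ≈ ½·erfc((x−vt)/(2√(Dt))).
vt = 1.04 × 45.4 = 47.216 m and 2√(Dt) = 2√(0.319 × 45.4) = 7.611 m.
Argument (x−vt)/(2√(Dt)) = (60.7 − 47.216)/7.611 = 1.772; ½·erfc(1.772) = 0.006106.
C = 396 × 0.006106 = 2.42 mg/L.

2.42 mg/L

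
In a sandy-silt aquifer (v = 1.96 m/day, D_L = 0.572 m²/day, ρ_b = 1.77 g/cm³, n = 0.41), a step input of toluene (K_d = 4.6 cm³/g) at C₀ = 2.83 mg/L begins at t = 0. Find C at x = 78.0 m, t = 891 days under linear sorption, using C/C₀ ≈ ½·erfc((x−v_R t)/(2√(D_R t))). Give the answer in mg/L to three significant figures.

2.25 mg/L

Retardation factor R = 1 + ρ_b·K_d/n = 1 + 1.77 × 4.6/0.41 = 20.86.
Sorption retards both mechanisms: v_R = v/R = 0.09396 m/day, D_R = D/R = 0.02742 m²/day.
v_R·t = 0.09396 × 891 = 83.71836 m; 2√(D_R t) = 9.886 m; argument = (78.0 − 83.71836)/9.886 = -0.5784.
C = C₀ × ½·erfc(-0.5784) = 2.83 × 0.7933 = 2.25 mg/L.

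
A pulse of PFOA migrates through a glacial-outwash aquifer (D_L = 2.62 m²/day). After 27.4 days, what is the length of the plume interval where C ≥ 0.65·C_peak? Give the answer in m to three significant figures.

The plume is Gaussian with σ = √(2Dt) = √(2 × 2.62 × 27.4) = 11.98 m.
C/C_peak = exp(−Δx²/(2σ²)) = 0.65 ⇒ Δx = σ·√(−2 ln 0.65) = 11.98 × 0.9282 = 11.12 m.
Width = 2Δx = 22.2 m.

22.2 m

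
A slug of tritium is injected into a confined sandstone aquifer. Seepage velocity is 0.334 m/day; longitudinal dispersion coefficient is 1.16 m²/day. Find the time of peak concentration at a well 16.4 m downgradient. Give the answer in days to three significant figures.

39.8 days

For the 1D instantaneous-source solution, setting ∂C/∂t = 0 at fixed x gives v²t² + 2Dt − x² = 0, so t = (√(D² + v²x²) − D)/v².
√(D² + v²x²) = √(1.16² + 0.334² × 16.4²) = 5.599; v² = 0.111556.
t = (5.599 − 1.16)/0.111556 = 39.8 days (vs. the pure-advection estimate x/v = 49.1 d).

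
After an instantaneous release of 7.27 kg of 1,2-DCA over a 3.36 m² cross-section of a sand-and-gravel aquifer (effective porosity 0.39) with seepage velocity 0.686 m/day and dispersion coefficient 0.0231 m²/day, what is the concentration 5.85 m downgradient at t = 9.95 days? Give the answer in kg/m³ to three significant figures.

1.16 kg/m³

For an instantaneous plane source, C(x,t) = M/(n_e·A·√(4πDt)) · exp(−(x−vt)²/(4Dt)), with n_e·A the pore (flow) area.
Plume center vt = 0.686 × 9.95 = 6.8257 m, so the well at 5.85 m is 0.9757 m upgradient of the peak.
√(4πDt) = 1.700 m, giving peak height M/(n_e·A·√(4πDt)) = 7.27/(0.39 × 3.36 × 1.700) = 3.263 kg/m³.
(x−vt)²/(4Dt) = (-0.9757)²/(4 × 0.0231 × 9.95) = 1.035; exp(−1.035) = 0.3552.
C = 3.263 × 0.3552 = 1.16 kg/m³.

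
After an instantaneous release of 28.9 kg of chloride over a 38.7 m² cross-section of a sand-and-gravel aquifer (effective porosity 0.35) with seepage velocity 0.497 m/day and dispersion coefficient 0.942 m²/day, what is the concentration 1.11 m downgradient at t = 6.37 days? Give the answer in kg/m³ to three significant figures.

0.206 kg/m³

For an instantaneous plane source, C(x,t) = M/(n_e·A·√(4πDt)) · exp(−(x−vt)²/(4Dt)), with n_e·A the pore (flow) area.
Plume center vt = 0.497 × 6.37 = 3.16589 m, so the well at 1.11 m is 2.05589 m upgradient of the peak.
√(4πDt) = 8.684 m, giving peak height M/(n_e·A·√(4πDt)) = 28.9/(0.35 × 38.7 × 8.684) = 0.2457 kg/m³.
(x−vt)²/(4Dt) = (-2.05589)²/(4 × 0.942 × 6.37) = 0.1761; exp(−0.1761) = 0.8385.
C = 0.2457 × 0.8385 = 0.206 kg/m³.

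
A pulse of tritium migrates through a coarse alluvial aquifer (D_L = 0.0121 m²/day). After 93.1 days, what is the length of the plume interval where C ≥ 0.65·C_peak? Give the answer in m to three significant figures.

The plume is Gaussian with σ = √(2Dt) = √(2 × 0.0121 × 93.1) = 1.501 m.
C/C_peak = exp(−Δx²/(2σ²)) = 0.65 ⇒ Δx = σ·√(−2 ln 0.65) = 1.501 × 0.9282 = 1.393 m.
Width = 2Δx = 2.79 m.

2.79 m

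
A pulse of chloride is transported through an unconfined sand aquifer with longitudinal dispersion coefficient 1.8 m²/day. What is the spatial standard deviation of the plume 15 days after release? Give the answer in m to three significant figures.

Dispersive spreading gives a Gaussian with σ² = 2Dt; advection only shifts the center.
σ = √(2 × 1.8 × 15) = 7.35 m.

7.35 m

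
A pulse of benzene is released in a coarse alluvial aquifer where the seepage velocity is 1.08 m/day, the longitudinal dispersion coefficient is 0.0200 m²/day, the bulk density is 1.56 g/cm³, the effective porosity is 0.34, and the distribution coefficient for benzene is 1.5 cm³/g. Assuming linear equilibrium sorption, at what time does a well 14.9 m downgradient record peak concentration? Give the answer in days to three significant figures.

Retardation factor R = 1 + ρ_b·K_d/n = 1 + 1.56 × 1.5/0.34 = 7.882.
Sorption retards both mechanisms: v_R = v/R = 0.1370 m/day, D_R = D/R = 0.002537 m²/day.
Peak time from v_R²t² + 2D_R t − x² = 0: t = (√(D_R² + v_R²x²) − D_R)/v_R².
√(D_R² + v_R²x²) = √(0.002537² + 0.1370² × 14.9²) = 2.041; v_R² = 0.01877.
t = (2.041 − 0.002537)/0.01877 = 109 days.

109 days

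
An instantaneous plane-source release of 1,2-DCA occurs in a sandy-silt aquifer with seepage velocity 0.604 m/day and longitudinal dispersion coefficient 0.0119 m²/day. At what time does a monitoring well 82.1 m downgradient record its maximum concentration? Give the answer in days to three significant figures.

136 days

For the 1D instantaneous-source solution, setting ∂C/∂t = 0 at fixed x gives v²t² + 2Dt − x² = 0, so t = (√(D² + v²x²) − D)/v².
√(D² + v²x²) = √(0.0119² + 0.604² × 82.1²) = 49.59; v² = 0.364816.
t = (49.59 − 0.0119)/0.364816 = 136 days (vs. the pure-advection estimate x/v = 136 d).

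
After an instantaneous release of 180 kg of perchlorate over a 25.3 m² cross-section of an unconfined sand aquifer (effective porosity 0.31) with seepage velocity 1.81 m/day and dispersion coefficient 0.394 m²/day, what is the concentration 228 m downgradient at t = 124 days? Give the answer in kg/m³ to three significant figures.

For an instantaneous plane source, C(x,t) = M/(n_e·A·√(4πDt)) · exp(−(x−vt)²/(4Dt)), with n_e·A the pore (flow) area.
Plume center vt = 1.81 × 124 = 224.44 m, so the well at 228 m is 3.56 m downgradient of the peak.
√(4πDt) = 24.78 m, giving peak height M/(n_e·A·√(4πDt)) = 180/(0.31 × 25.3 × 24.78) = 0.9262 kg/m³.
(x−vt)²/(4Dt) = (3.56)²/(4 × 0.394 × 124) = 0.06485; exp(−0.06485) = 0.9372.
C = 0.9262 × 0.9372 = 0.868 kg/m³.

0.868 kg/m³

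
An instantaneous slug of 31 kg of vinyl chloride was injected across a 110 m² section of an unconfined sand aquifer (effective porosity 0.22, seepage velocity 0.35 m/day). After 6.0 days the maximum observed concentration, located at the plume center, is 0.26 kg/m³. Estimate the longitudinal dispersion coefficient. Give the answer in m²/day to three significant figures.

0.322 m²/day

At the plume center C_max = M/(n_e·A·√(4πDt)), so D = M²/(4πt·(n_e·A·C_max)²).
n_e·A·C_max = 0.22 × 110 × 0.26 = 6.292 kg/m.
D = 31²/(4π × 6.0 × 6.292²) = 0.322 m²/day.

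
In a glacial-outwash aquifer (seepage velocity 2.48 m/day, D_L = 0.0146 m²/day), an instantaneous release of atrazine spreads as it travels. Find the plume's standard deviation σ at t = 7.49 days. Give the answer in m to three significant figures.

0.468 m

Dispersive spreading gives a Gaussian with σ² = 2Dt; advection only shifts the center.
σ = √(2 × 0.0146 × 7.49) = 0.468 m.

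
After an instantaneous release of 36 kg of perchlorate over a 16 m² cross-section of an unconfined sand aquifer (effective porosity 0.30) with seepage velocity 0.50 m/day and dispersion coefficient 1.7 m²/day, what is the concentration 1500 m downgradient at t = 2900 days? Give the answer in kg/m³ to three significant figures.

0.0265 kg/m³

For an instantaneous plane source, C(x,t) = M/(n_e·A·√(4πDt)) · exp(−(x−vt)²/(4Dt)), with n_e·A the pore (flow) area.
Plume center vt = 0.50 × 2900 = 1450 m, so the well at 1500 m is 50 m downgradient of the peak.
√(4πDt) = 248.9 m, giving peak height M/(n_e·A·√(4πDt)) = 36/(0.30 × 16 × 248.9) = 0.03013 kg/m³.
(x−vt)²/(4Dt) = (50)²/(4 × 1.7 × 2900) = 0.1268; exp(−0.1268) = 0.8809.
C = 0.03013 × 0.8809 = 0.0265 kg/m³.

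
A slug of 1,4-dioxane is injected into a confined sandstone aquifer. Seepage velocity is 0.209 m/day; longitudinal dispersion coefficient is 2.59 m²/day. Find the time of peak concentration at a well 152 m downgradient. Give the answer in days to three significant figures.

For the 1D instantaneous-source solution, setting ∂C/∂t = 0 at fixed x gives v²t² + 2Dt − x² = 0, so t = (√(D² + v²x²) − D)/v².
√(D² + v²x²) = √(2.59² + 0.209² × 152²) = 31.87; v² = 0.043681.
t = (31.87 − 2.59)/0.043681 = 670 days (vs. the pure-advection estimate x/v = 727 d).

670 days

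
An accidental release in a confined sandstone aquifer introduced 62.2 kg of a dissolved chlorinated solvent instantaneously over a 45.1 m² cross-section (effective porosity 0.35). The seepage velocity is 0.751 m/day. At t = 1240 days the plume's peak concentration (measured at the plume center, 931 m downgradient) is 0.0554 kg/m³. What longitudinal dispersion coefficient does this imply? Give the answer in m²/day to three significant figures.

0.325 m²/day

At the plume center C_max = M/(n_e·A·√(4πDt)), so D = M²/(4πt·(n_e·A·C_max)²).
n_e·A·C_max = 0.35 × 45.1 × 0.0554 = 0.8745 kg/m.
D = 62.2²/(4π × 1240 × 0.8745²) = 0.325 m²/day.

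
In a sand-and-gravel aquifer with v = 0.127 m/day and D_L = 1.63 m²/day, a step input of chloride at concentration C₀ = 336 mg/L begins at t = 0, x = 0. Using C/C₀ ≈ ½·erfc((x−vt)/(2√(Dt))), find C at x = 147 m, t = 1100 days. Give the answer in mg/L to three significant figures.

For a continuous step input, C/C₀ ≈ ½·erfc((x−vt)/(2√(Dt))).
vt = 0.127 × 1100 = 139.7 m and 2√(Dt) = 2√(1.63 × 1100) = 84.69 m.
Argument (x−vt)/(2√(Dt)) = (147 − 139.7)/84.69 = 0.08620; ½·erfc(0.08620) = 0.4515.
C = 336 × 0.4515 = 152 mg/L.

152 mg/L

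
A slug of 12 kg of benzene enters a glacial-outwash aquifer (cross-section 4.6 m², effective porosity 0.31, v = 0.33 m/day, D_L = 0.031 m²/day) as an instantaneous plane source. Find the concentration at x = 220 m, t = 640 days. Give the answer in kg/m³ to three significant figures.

0.201 kg/m³

For an instantaneous plane source, C(x,t) = M/(n_e·A·√(4πDt)) · exp(−(x−vt)²/(4Dt)), with n_e·A the pore (flow) area.
Plume center vt = 0.33 × 640 = 211.2 m, so the well at 220 m is 8.8 m downgradient of the peak.
√(4πDt) = 15.79 m, giving peak height M/(n_e·A·√(4πDt)) = 12/(0.31 × 4.6 × 15.79) = 0.5329 kg/m³.
(x−vt)²/(4Dt) = (8.8)²/(4 × 0.031 × 640) = 0.9758; exp(−0.9758) = 0.3769.
C = 0.5329 × 0.3769 = 0.201 kg/m³.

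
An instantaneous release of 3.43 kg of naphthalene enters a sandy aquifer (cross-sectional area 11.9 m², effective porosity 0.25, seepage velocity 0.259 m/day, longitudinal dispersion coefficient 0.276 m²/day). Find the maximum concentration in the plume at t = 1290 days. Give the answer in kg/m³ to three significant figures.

0.0172 kg/m³

The peak of an instantaneous 1D plume sits at x = vt; there the Gaussian factor is 1 and C_max = M/(n_e·A·√(4πDt)), where n_e·A is the pore area the mass is dissolved in.
√(4πDt) = √(4π × 0.276 × 1290) = 66.89 m, so C_max = 3.43/(0.25 × 11.9 × 66.89) = 0.0172 kg/m³.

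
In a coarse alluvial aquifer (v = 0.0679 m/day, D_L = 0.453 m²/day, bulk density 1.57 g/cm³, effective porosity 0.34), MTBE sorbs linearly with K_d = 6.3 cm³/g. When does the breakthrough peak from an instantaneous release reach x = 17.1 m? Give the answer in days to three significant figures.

5180 days

Retardation factor R = 1 + ρ_b·K_d/n = 1 + 1.57 × 6.3/0.34 = 30.09.
Sorption retards both mechanisms: v_R = v/R = 0.002257 m/day, D_R = D/R = 0.01505 m²/day.
Peak time from v_R²t² + 2D_R t − x² = 0: t = (√(D_R² + v_R²x²) − D_R)/v_R².
√(D_R² + v_R²x²) = √(0.01505² + 0.002257² × 17.1²) = 0.04143; v_R² = 5.094e-06.
t = (0.04143 − 0.01505)/5.094e-06 = 5180 days.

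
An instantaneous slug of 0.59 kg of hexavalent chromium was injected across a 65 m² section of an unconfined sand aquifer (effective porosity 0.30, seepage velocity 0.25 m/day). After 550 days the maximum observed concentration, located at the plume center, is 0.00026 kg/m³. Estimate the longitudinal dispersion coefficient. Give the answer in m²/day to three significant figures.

At the plume center C_max = M/(n_e·A·√(4πDt)), so D = M²/(4πt·(n_e·A·C_max)²).
n_e·A·C_max = 0.30 × 65 × 0.00026 = 0.005070 kg/m.
D = 0.59²/(4π × 550 × 0.005070²) = 1.96 m²/day.

1.96 m²/day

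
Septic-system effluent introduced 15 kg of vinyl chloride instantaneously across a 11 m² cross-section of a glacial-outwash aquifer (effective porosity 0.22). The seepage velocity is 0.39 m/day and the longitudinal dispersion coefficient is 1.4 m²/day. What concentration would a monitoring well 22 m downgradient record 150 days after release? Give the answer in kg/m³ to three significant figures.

0.0247 kg/m³

For an instantaneous plane source, C(x,t) = M/(n_e·A·√(4πDt)) · exp(−(x−vt)²/(4Dt)), with n_e·A the pore (flow) area.
Plume center vt = 0.39 × 150 = 58.5 m, so the well at 22 m is 36.5 m upgradient of the peak.
√(4πDt) = 51.37 m, giving peak height M/(n_e·A·√(4πDt)) = 15/(0.22 × 11 × 51.37) = 0.1207 kg/m³.
(x−vt)²/(4Dt) = (-36.5)²/(4 × 1.4 × 150) = 1.586; exp(−1.586) = 0.2047.
C = 0.1207 × 0.2047 = 0.0247 kg/m³.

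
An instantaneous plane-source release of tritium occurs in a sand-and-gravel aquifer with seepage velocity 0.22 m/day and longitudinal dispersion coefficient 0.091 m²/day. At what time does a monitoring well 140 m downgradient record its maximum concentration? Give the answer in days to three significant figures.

634 days

For the 1D instantaneous-source solution, setting ∂C/∂t = 0 at fixed x gives v²t² + 2Dt − x² = 0, so t = (√(D² + v²x²) − D)/v².
√(D² + v²x²) = √(0.091² + 0.22² × 140²) = 30.80; v² = 0.0484.
t = (30.80 − 0.091)/0.0484 = 634 days (vs. the pure-advection estimate x/v = 636 d).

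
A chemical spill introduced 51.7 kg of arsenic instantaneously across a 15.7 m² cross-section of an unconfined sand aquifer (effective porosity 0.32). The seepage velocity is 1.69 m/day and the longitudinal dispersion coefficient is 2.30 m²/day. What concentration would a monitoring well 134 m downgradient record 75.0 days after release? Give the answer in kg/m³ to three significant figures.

For an instantaneous plane source, C(x,t) = M/(n_e·A·√(4πDt)) · exp(−(x−vt)²/(4Dt)), with n_e·A the pore (flow) area.
Plume center vt = 1.69 × 75.0 = 126.75 m, so the well at 134 m is 7.25 m downgradient of the peak.
√(4πDt) = 46.56 m, giving peak height M/(n_e·A·√(4πDt)) = 51.7/(0.32 × 15.7 × 46.56) = 0.2210 kg/m³.
(x−vt)²/(4Dt) = (7.25)²/(4 × 2.30 × 75.0) = 0.07618; exp(−0.07618) = 0.9266.
C = 0.2210 × 0.9266 = 0.205 kg/m³.

0.205 kg/m³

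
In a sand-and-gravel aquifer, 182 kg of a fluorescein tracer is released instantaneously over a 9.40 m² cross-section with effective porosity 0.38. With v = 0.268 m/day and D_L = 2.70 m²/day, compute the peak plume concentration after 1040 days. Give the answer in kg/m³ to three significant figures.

0.271 kg/m³

The peak of an instantaneous 1D plume sits at x = vt; there the Gaussian factor is 1 and C_max = M/(n_e·A·√(4πDt)), where n_e·A is the pore area the mass is dissolved in.
√(4πDt) = √(4π × 2.70 × 1040) = 187.8 m, so C_max = 182/(0.38 × 9.40 × 187.8) = 0.271 kg/m³.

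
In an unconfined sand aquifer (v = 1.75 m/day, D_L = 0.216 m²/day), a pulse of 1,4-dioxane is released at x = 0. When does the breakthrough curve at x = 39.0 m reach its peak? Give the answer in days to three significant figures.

22.2 days

For the 1D instantaneous-source solution, setting ∂C/∂t = 0 at fixed x gives v²t² + 2Dt − x² = 0, so t = (√(D² + v²x²) − D)/v².
√(D² + v²x²) = √(0.216² + 1.75² × 39.0²) = 68.25; v² = 3.0625.
t = (68.25 − 0.216)/3.0625 = 22.2 days (vs. the pure-advection estimate x/v = 22.3 d).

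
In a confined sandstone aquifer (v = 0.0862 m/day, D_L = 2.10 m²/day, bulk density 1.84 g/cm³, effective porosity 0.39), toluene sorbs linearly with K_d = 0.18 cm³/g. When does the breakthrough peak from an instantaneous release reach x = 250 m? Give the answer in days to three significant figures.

Retardation factor R = 1 + ρ_b·K_d/n = 1 + 1.84 × 0.18/0.39 = 1.849.
Sorption retards both mechanisms: v_R = v/R = 0.04662 m/day, D_R = D/R = 1.136 m²/day.
Peak time from v_R²t² + 2D_R t − x² = 0: t = (√(D_R² + v_R²x²) − D_R)/v_R².
√(D_R² + v_R²x²) = √(1.136² + 0.04662² × 250²) = 11.71; v_R² = 0.002173.
t = (11.71 − 1.136)/0.002173 = 4870 days.

4870 days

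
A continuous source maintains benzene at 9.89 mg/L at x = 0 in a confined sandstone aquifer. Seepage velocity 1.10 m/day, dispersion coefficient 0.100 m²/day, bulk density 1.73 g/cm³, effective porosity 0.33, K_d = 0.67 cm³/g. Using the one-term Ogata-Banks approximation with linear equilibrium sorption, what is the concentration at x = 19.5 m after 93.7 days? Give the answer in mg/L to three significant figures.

9.39 mg/L

Retardation factor R = 1 + ρ_b·K_d/n = 1 + 1.73 × 0.67/0.33 = 4.512.
Sorption retards both mechanisms: v_R = v/R = 0.2438 m/day, D_R = D/R = 0.02216 m²/day.
v_R·t = 0.2438 × 93.7 = 22.84406 m; 2√(D_R t) = 2.882 m; argument = (19.5 − 22.84406)/2.882 = -1.160.
C = C₀ × ½·erfc(-1.160) = 9.89 × 0.9495 = 9.39 mg/L.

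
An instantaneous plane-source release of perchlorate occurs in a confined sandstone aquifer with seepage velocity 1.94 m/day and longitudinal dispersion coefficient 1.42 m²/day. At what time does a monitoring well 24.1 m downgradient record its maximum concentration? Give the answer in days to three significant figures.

For the 1D instantaneous-source solution, setting ∂C/∂t = 0 at fixed x gives v²t² + 2Dt − x² = 0, so t = (√(D² + v²x²) − D)/v².
√(D² + v²x²) = √(1.42² + 1.94² × 24.1²) = 46.78; v² = 3.7636.
t = (46.78 − 1.42)/3.7636 = 12.1 days (vs. the pure-advection estimate x/v = 12.4 d).

12.1 days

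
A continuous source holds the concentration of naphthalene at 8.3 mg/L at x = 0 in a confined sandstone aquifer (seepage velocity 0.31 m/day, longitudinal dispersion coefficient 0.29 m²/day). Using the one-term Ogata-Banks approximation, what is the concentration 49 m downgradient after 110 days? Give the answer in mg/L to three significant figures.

0.258 mg/L

For a continuous step input, C/C₀ ≈ ½·erfc((x−vt)/(2√(Dt))).
vt = 0.31 × 110 = 34.1 m and 2√(Dt) = 2√(0.29 × 110) = 11.30 m.
Argument (x−vt)/(2√(Dt)) = (49 − 34.1)/11.30 = 1.319; ½·erfc(1.319) = 0.03107.
C = 8.3 × 0.03107 = 0.258 mg/L.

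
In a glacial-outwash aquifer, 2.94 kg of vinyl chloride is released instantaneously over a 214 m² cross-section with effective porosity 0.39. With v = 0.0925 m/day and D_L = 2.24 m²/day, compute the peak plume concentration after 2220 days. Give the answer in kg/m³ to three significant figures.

0.000141 kg/m³

The peak of an instantaneous 1D plume sits at x = vt; there the Gaussian factor is 1 and C_max = M/(n_e·A·√(4πDt)), where n_e·A is the pore area the mass is dissolved in.
√(4πDt) = √(4π × 2.24 × 2220) = 250.0 m, so C_max = 2.94/(0.39 × 214 × 250.0) = 0.000141 kg/m³.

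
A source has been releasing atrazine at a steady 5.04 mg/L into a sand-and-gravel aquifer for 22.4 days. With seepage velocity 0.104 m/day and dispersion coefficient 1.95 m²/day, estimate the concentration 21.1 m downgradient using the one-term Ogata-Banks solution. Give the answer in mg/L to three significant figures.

0.112 mg/L

For a continuous step input, C/C₀ ≈ ½·erfc((x−vt)/(2√(Dt))).
vt = 0.104 × 22.4 = 2.3296 m and 2√(Dt) = 2√(1.95 × 22.4) = 13.22 m.
Argument (x−vt)/(2√(Dt)) = (21.1 − 2.3296)/13.22 = 1.420; ½·erfc(1.420) = 0.02231.
C = 5.04 × 0.02231 = 0.112 mg/L.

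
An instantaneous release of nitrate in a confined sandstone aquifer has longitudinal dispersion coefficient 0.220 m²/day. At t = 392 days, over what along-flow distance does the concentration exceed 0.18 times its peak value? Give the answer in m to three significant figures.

The plume is Gaussian with σ = √(2Dt) = √(2 × 0.220 × 392) = 13.13 m.
C/C_peak = exp(−Δx²/(2σ²)) = 0.18 ⇒ Δx = σ·√(−2 ln 0.18) = 13.13 × 1.852 = 24.32 m.
Width = 2Δx = 48.6 m.

48.6 m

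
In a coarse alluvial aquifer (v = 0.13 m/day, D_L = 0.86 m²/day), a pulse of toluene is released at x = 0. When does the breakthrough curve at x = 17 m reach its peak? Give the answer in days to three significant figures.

For the 1D instantaneous-source solution, setting ∂C/∂t = 0 at fixed x gives v²t² + 2Dt − x² = 0, so t = (√(D² + v²x²) − D)/v².
√(D² + v²x²) = √(0.86² + 0.13² × 17²) = 2.371; v² = 0.0169.
t = (2.371 − 0.86)/0.0169 = 89.4 days (vs. the pure-advection estimate x/v = 131 d).

89.4 days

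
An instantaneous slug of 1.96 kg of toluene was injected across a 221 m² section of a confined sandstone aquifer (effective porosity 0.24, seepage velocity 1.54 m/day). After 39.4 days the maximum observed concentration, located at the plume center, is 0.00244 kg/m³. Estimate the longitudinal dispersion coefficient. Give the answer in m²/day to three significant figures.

At the plume center C_max = M/(n_e·A·√(4πDt)), so D = M²/(4πt·(n_e·A·C_max)²).
n_e·A·C_max = 0.24 × 221 × 0.00244 = 0.1294 kg/m.
D = 1.96²/(4π × 39.4 × 0.1294²) = 0.463 m²/day.

0.463 m²/day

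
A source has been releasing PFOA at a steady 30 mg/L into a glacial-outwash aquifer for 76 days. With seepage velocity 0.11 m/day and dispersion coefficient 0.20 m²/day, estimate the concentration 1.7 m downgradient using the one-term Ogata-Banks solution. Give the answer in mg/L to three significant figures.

26.6 mg/L

For a continuous step input, C/C₀ ≈ ½·erfc((x−vt)/(2√(Dt))).
vt = 0.11 × 76 = 8.36 m and 2√(Dt) = 2√(0.20 × 76) = 7.797 m.
Argument (x−vt)/(2√(Dt)) = (1.7 − 8.36)/7.797 = -0.8542; ½·erfc(-0.8542) = 0.8865.
C = 30 × 0.8865 = 26.6 mg/L.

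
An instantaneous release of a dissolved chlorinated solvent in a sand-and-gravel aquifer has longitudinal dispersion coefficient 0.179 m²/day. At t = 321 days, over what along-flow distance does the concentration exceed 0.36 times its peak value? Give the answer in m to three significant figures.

30.6 m

The plume is Gaussian with σ = √(2Dt) = √(2 × 0.179 × 321) = 10.72 m.
C/C_peak = exp(−Δx²/(2σ²)) = 0.36 ⇒ Δx = σ·√(−2 ln 0.36) = 10.72 × 1.429 = 15.32 m.
Width = 2Δx = 30.6 m.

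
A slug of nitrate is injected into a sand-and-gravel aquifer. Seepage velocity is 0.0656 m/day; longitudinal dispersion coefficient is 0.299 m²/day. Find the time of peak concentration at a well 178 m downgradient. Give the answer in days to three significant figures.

For the 1D instantaneous-source solution, setting ∂C/∂t = 0 at fixed x gives v²t² + 2Dt − x² = 0, so t = (√(D² + v²x²) − D)/v².
√(D² + v²x²) = √(0.299² + 0.0656² × 178²) = 11.68; v² = 0.00430336.
t = (11.68 − 0.299)/0.00430336 = 2640 days (vs. the pure-advection estimate x/v = 2710 d).

2640 days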